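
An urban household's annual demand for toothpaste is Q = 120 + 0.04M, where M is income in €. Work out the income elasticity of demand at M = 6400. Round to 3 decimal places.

At M = 6400: Q = 376.000.
dQ/dM = 0.04.
η = (dQ/dM)·(M/Q) = 0.04 × (6400/376.000) = 0.681.

0.681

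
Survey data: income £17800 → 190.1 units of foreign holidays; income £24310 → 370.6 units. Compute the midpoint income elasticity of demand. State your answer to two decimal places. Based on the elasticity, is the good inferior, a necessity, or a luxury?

ΔQ = 370.6 − 190.1 = 180.5; midpoint Q̄ = (190.1 + 370.6)/2 = 280.35.
ΔI = 24310 − 17800 = 6510; midpoint Ī = (17800 + 24310)/2 = 21055.
η = (ΔQ/Q̄) ÷ (ΔI/Ī) = (180.5/280.35) ÷ (6510/21055) = 2.08.
η > 1 ⇒ luxury.

2.08 (luxury)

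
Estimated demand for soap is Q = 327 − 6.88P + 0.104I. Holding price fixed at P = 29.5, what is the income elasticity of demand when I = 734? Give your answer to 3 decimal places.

0.381

At P = 29.5, I = 734: Q = 200.376.
Holding P constant, ∂Q/∂I = 0.104.
η_I = (∂Q/∂I)·(I/Q) = 0.104 × (734/200.376) = 0.381.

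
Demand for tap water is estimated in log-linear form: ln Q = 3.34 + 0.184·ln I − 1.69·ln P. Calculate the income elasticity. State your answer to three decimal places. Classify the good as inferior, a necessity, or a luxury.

In a log-linear demand, the coefficient on ln I is the income elasticity.
So η = 0.184.
0 < η < 1 ⇒ necessity.

0.184 (necessity)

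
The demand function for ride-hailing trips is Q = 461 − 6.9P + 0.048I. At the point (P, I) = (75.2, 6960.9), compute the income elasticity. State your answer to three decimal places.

At P = 75.2, I = 6960.9: Q = 276.243.
Holding P constant, ∂Q/∂I = 0.048.
η_I = (∂Q/∂I)·(I/Q) = 0.048 × (6960.9/276.243) = 1.210.

1.210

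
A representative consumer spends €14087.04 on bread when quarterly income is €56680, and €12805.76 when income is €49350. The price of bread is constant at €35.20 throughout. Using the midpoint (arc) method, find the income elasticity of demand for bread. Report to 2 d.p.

0.69

With a constant price, Q₁ = 14087.04/35.20 = 400.200 and Q₂ = 12805.76/35.20 = 363.800 (equivalently, work directly with expenditure since P cancels).
Midpoint %ΔQ = (12805.76 − 14087.04)/13446.40 = -0.09529; midpoint %ΔI = (49350 − 56680)/53015 = -0.13826.
η = -0.09529 / -0.13826 = 0.69.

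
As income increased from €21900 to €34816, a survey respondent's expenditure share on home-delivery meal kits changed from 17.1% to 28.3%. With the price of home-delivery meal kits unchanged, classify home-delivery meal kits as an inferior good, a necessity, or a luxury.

The budget share rises as income rises, so η > 1.

luxury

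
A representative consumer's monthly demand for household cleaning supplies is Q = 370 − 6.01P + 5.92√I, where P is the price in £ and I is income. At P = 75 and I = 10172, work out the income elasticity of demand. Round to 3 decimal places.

0.578

At P = 75, I = 10172: Q = 516.319.
Holding P constant, ∂Q/∂I = 5.92/(2√I) = 0.0293487.
η_I = (∂Q/∂I)·(I/Q) = 0.0293487 × (10172/516.319) = 0.578.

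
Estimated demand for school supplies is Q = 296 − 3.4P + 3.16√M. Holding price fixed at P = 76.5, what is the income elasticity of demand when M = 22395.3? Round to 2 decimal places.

At P = 76.5, M = 22395.3: Q = 508.796.
Holding P constant, ∂Q/∂M = 3.16/(2√M) = 0.0105579.
η_M = (∂Q/∂M)·(M/Q) = 0.0105579 × (22395.3/508.796) = 0.46.

0.46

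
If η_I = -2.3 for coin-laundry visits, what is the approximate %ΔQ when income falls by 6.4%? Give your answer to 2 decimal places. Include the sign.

14.72%

%ΔQ ≈ η × %ΔI = -2.3 × (-6.4%) = 14.72%.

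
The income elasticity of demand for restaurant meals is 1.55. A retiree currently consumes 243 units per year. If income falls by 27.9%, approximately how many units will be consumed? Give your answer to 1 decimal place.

137.9

%ΔQ ≈ η × %ΔI = 1.55 × (-27.9%) = -43.245%.
New Q ≈ 243 × (1 − 0.43245) = 137.9.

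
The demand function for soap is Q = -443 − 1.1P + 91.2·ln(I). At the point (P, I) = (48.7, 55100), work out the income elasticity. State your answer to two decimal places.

At P = 48.7, I = 55100: Q = 499.052.
Holding P constant, ∂Q/∂I = 91.2/I = 0.00165517.
η_I = (∂Q/∂I)·(I/Q) = 0.00165517 × (55100/499.052) = 0.18.

0.18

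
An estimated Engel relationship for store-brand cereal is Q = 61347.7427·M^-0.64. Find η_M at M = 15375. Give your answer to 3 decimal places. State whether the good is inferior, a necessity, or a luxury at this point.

For Q = A·M^β the income elasticity is constant and equal to β.
Here β = -0.64, so η = -0.640.
Since η < 0, the good is an inferior good.

-0.640 (inferior good)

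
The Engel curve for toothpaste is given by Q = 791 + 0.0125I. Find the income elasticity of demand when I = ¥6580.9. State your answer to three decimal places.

0.094

At I = 6580.9: Q = 873.261.
dQ/dI = 0.0125.
η = (dQ/dI)·(I/Q) = 0.0125 × (6580.9/873.261) = 0.094.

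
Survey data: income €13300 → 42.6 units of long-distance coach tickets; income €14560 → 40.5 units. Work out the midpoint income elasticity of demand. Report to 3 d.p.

-0.559

ΔQ = 40.5 − 42.6 = -2.1; midpoint Q̄ = (42.6 + 40.5)/2 = 41.55.
ΔI = 14560 − 13300 = 1260; midpoint Ī = (13300 + 14560)/2 = 13930.
η = (ΔQ/Q̄) ÷ (ΔI/Ī) = (-2.1/41.55) ÷ (1260/13930) = -0.559.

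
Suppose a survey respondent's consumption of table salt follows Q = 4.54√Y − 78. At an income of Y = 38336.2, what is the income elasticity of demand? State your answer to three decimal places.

0.548

At Y = 38336.2: Q = 810.915.
dQ/dY = 4.54/(2√Y) = 0.0115937 at this income.
η = (dQ/dY)·(Y/Q) = 0.0115937 × (38336.2/810.915) = 0.548.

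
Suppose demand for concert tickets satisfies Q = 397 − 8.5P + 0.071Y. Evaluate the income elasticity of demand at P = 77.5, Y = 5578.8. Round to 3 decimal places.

2.948

At P = 77.5, Y = 5578.8: Q = 134.345.
Holding P constant, ∂Q/∂Y = 0.071.
η_Y = (∂Q/∂Y)·(Y/Q) = 0.071 × (5578.8/134.345) = 2.948.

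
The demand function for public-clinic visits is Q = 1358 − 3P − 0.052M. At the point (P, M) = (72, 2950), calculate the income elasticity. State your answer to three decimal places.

At P = 72, M = 2950: Q = 988.600.
Holding P constant, ∂Q/∂M = −0.052.
η_M = (∂Q/∂M)·(M/Q) = -0.052 × (2950/988.600) = -0.155.

-0.155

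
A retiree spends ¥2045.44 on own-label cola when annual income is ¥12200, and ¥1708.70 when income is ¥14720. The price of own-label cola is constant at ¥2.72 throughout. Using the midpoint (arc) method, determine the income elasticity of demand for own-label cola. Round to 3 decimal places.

With a constant price, Q₁ = 2045.44/2.72 = 752.000 and Q₂ = 1708.70/2.72 = 628.199 (equivalently, work directly with expenditure since P cancels).
Midpoint %ΔQ = (1708.70 − 2045.44)/1877.07 = -0.17940; midpoint %ΔI = (14720 − 12200)/13460 = 0.18722.
η = -0.17940 / 0.18722 = -0.958.

-0.958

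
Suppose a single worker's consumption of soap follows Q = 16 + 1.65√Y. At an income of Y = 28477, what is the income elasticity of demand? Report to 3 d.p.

At Y = 28477: Q = 294.440.
dQ/dY = 1.65/(2√Y) = 0.00488885 at this income.
η = (dQ/dY)·(Y/Q) = 0.00488885 × (28477/294.440) = 0.473.

0.473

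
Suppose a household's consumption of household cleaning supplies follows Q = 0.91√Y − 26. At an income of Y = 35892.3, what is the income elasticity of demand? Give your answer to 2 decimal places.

At Y = 35892.3: Q = 146.402.
dQ/dY = 0.91/(2√Y) = 0.00240166 at this income.
η = (dQ/dY)·(Y/Q) = 0.00240166 × (35892.3/146.402) = 0.59.

0.59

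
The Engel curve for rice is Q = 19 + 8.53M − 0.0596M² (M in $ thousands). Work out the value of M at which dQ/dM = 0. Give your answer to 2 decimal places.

71.56

dQ/dM = 8.53 − 0.1192M.
The good is inferior where dQ/dM < 0. Setting dQ/dM = 0 gives M = 8.53 / 0.1192 = 71.56.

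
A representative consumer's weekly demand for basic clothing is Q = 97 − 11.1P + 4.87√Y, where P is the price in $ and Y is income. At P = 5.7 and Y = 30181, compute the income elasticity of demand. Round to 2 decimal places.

At P = 5.7, Y = 30181: Q = 879.780.
Holding P constant, ∂Q/∂Y = 4.87/(2√Y) = 0.0140163.
η_Y = (∂Q/∂Y)·(Y/Q) = 0.0140163 × (30181/879.780) = 0.48.

0.48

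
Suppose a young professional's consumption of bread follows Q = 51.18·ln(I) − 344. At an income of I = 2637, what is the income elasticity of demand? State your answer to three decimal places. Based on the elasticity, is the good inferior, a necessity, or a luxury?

At I = 2637: Q = 59.165.
dQ/dI = 51.18/I = 0.0194084 at this income.
η = (dQ/dI)·(I/Q) = 0.0194084 × (2637/59.165) = 0.865.
Since 0 < η < 1, the good is a necessity.

0.865 (necessity)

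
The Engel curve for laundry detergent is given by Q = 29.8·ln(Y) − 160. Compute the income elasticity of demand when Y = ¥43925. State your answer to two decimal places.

At Y = 43925: Q = 158.569.
dQ/dY = 29.8/Y = 0.000678429 at this income.
η = (dQ/dY)·(Y/Q) = 0.000678429 × (43925/158.569) = 0.19.

0.19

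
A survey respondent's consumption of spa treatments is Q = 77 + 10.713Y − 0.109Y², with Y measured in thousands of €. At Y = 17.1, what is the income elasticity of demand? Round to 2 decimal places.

0.52

At Y = 17.1: Q = 228.3196.
dQ/dY = 10.713 − 0.218Y = 6.98520.
η = (dQ/dY)·(Y/Q) = 6.98520 × (17.1/228.3196) = 0.52.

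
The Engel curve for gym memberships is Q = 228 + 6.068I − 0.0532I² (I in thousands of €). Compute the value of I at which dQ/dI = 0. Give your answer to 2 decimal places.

57.03

dQ/dI = 6.068 − 0.1064I.
The good is inferior where dQ/dI < 0. Setting dQ/dI = 0 gives I = 6.068 / 0.1064 = 57.03.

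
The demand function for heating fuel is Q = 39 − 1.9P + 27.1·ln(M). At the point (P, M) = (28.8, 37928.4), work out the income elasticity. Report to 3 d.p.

At P = 28.8, M = 37928.4: Q = 270.008.
Holding P constant, ∂Q/∂M = 27.1/M = 0.000714504.
η_M = (∂Q/∂M)·(M/Q) = 0.000714504 × (37928.4/270.008) = 0.100.

0.100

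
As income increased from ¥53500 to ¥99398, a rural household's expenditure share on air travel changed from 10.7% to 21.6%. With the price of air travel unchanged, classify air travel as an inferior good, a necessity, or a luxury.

luxury

The budget share rises as income rises, so η > 1.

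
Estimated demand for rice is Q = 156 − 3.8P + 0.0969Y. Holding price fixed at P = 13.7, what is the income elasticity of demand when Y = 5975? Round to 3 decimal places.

0.848

At P = 13.7, Y = 5975: Q = 682.918.
Holding P constant, ∂Q/∂Y = 0.0969.
η_Y = (∂Q/∂Y)·(Y/Q) = 0.0969 × (5975/682.918) = 0.848.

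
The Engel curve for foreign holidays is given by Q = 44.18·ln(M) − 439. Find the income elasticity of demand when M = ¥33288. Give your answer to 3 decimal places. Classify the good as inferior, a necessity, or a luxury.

2.099 (luxury)

At M = 33288: Q = 21.044.
dQ/dM = 44.18/M = 0.0013272 at this income.
η = (dQ/dM)·(M/Q) = 0.0013272 × (33288/21.044) = 2.099.
Since η > 1, the good is a luxury.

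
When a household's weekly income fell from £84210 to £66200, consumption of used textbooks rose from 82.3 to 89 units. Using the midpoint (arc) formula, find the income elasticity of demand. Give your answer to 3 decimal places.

-0.327

ΔQ = 89 − 82.3 = 6.7; midpoint Q̄ = (82.3 + 89)/2 = 85.65.
ΔI = 66200 − 84210 = -18010; midpoint Ī = (84210 + 66200)/2 = 75205.
η = (ΔQ/Q̄) ÷ (ΔI/Ī) = (6.7/85.65) ÷ (-18010/75205) = -0.327.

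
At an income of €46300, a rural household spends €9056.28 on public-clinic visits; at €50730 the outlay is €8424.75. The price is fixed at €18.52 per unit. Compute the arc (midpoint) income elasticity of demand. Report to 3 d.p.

-0.791

With a constant price, Q₁ = 9056.28/18.52 = 489.000 and Q₂ = 8424.75/18.52 = 454.900 (equivalently, work directly with expenditure since P cancels).
Midpoint %ΔQ = (8424.75 − 9056.28)/8740.52 = -0.07225; midpoint %ΔI = (50730 − 46300)/48515 = 0.09131.
η = -0.07225 / 0.09131 = -0.791.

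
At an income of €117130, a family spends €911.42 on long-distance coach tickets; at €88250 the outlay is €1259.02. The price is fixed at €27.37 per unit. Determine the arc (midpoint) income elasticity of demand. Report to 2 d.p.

-1.14

With a constant price, Q₁ = 911.42/27.37 = 33.300 and Q₂ = 1259.02/27.37 = 46.000 (equivalently, work directly with expenditure since P cancels).
Midpoint %ΔQ = (1259.02 − 911.42)/1085.22 = 0.32030; midpoint %ΔI = (88250 − 117130)/102690 = -0.28123.
η = 0.32030 / -0.28123 = -1.14.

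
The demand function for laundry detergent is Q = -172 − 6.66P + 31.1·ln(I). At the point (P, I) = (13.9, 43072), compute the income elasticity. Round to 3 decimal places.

0.462

At P = 13.9, I = 43072: Q = 67.283.
Holding P constant, ∂Q/∂I = 31.1/I = 0.000722047.
η_I = (∂Q/∂I)·(I/Q) = 0.000722047 × (43072/67.283) = 0.462.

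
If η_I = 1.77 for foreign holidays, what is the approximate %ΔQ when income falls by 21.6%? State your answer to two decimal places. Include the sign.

-38.23%

%ΔQ ≈ η × %ΔI = 1.77 × (-21.6%) = -38.23%.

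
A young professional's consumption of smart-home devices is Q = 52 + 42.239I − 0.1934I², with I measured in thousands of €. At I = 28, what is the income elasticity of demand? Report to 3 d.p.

At I = 28: Q = 1083.0664.
dQ/dI = 42.239 − 0.3868I = 31.40860.
η = (dQ/dI)·(I/Q) = 31.40860 × (28/1083.0664) = 0.812.

0.812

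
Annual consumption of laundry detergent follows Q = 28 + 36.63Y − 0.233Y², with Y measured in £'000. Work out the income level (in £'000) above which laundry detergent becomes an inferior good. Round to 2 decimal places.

78.61

dQ/dY = 36.63 − 0.466Y.
The good is inferior where dQ/dY < 0. Setting dQ/dY = 0 gives Y = 36.63 / 0.466 = 78.61.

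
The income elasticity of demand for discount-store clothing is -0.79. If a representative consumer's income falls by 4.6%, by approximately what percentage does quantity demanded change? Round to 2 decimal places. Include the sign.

%ΔQ ≈ η × %ΔI = -0.79 × (-4.6%) = 3.63%.

3.63%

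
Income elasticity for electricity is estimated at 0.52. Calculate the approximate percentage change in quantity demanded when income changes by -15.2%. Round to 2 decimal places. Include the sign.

%ΔQ ≈ η × %ΔI = 0.52 × (-15.2%) = -7.90%.

-7.90%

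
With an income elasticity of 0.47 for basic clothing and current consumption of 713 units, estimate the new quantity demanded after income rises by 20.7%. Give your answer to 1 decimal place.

782.4

%ΔQ ≈ η × %ΔI = 0.47 × 20.7% = 9.729%.
New Q ≈ 713 × (1 + 0.09729) = 782.4.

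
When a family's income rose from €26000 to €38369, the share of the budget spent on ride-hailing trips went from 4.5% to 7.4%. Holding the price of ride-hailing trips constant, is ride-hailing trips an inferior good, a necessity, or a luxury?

luxury

The budget share rises as income rises, so η > 1.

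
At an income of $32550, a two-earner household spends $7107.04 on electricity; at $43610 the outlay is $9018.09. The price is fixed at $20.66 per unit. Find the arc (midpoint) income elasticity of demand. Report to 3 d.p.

0.816

With a constant price, Q₁ = 7107.04/20.66 = 344.000 and Q₂ = 9018.09/20.66 = 436.500 (equivalently, work directly with expenditure since P cancels).
Midpoint %ΔQ = (9018.09 − 7107.04)/8062.57 = 0.23703; midpoint %ΔI = (43610 − 32550)/38080 = 0.29044.
η = 0.23703 / 0.29044 = 0.816.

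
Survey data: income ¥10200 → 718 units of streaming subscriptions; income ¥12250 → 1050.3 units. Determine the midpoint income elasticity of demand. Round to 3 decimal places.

2.058

ΔQ = 1050.3 − 718 = 332.3; midpoint Q̄ = (718 + 1050.3)/2 = 884.15.
ΔI = 12250 − 10200 = 2050; midpoint Ī = (10200 + 12250)/2 = 11225.
η = (ΔQ/Q̄) ÷ (ΔI/Ī) = (332.3/884.15) ÷ (2050/11225) = 2.058.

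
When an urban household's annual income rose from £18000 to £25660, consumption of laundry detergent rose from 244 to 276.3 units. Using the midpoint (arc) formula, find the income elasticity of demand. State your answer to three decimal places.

0.354

ΔQ = 276.3 − 244 = 32.3; midpoint Q̄ = (244 + 276.3)/2 = 260.15.
ΔI = 25660 − 18000 = 7660; midpoint Ī = (18000 + 25660)/2 = 21830.
η = (ΔQ/Q̄) ÷ (ΔI/Ī) = (32.3/260.15) ÷ (7660/21830) = 0.354.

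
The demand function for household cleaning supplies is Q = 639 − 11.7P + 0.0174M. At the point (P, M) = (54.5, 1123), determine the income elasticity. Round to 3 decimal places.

0.935

At P = 54.5, M = 1123: Q = 20.890.
Holding P constant, ∂Q/∂M = 0.0174.
η_M = (∂Q/∂M)·(M/Q) = 0.0174 × (1123/20.890) = 0.935.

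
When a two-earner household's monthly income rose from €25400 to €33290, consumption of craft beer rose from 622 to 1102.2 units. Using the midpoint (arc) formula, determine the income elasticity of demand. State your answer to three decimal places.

2.072

ΔQ = 1102.2 − 622 = 480.2; midpoint Q̄ = (622 + 1102.2)/2 = 862.1.
ΔI = 33290 − 25400 = 7890; midpoint Ī = (25400 + 33290)/2 = 29345.
η = (ΔQ/Q̄) ÷ (ΔI/Ī) = (480.2/862.1) ÷ (7890/29345) = 2.072.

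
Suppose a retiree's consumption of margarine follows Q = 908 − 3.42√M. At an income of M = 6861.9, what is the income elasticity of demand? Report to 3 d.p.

At M = 6861.9: Q = 624.699.
dQ/dM = -3.42/(2√M) = -0.0206431 at this income.
η = (dQ/dM)·(M/Q) = -0.0206431 × (6861.9/624.699) = -0.227.

-0.227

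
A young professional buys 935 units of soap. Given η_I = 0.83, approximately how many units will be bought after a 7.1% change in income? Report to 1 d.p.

%ΔQ ≈ η × %ΔI = 0.83 × 7.1% = 5.893%.
New Q ≈ 935 × (1 + 0.05893) = 990.1.

990.1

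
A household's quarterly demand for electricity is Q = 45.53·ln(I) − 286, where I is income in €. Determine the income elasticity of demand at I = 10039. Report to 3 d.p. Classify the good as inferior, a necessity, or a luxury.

0.341 (necessity)

At I = 10039: Q = 133.524.
dQ/dI = 45.53/I = 0.00453531 at this income.
η = (dQ/dI)·(I/Q) = 0.00453531 × (10039/133.524) = 0.341.
Since 0 < η < 1, the good is a necessity.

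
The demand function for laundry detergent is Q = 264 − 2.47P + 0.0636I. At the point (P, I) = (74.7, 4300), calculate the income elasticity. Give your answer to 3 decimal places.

0.775

At P = 74.7, I = 4300: Q = 352.971.
Holding P constant, ∂Q/∂I = 0.0636.
η_I = (∂Q/∂I)·(I/Q) = 0.0636 × (4300/352.971) = 0.775.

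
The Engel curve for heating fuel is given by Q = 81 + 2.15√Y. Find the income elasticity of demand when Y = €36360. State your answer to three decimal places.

At Y = 36360: Q = 490.968.
dQ/dY = 2.15/(2√Y) = 0.00563763 at this income.
η = (dQ/dY)·(Y/Q) = 0.00563763 × (36360/490.968) = 0.418.

0.418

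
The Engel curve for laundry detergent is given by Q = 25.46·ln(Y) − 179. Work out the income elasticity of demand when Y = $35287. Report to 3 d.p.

At Y = 35287: Q = 87.599.
dQ/dY = 25.46/Y = 0.000721512 at this income.
η = (dQ/dY)·(Y/Q) = 0.000721512 × (35287/87.599) = 0.291.

0.291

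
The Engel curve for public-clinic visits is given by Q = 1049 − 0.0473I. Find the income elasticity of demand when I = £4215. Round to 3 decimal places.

At I = 4215: Q = 849.631.
dQ/dI = −0.0473.
η = (dQ/dI)·(I/Q) = -0.0473 × (4215/849.631) = -0.235.

-0.235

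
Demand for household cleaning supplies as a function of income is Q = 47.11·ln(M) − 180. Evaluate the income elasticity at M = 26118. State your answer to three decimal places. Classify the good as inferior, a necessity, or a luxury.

At M = 26118: Q = 299.127.
dQ/dM = 47.11/M = 0.00180374 at this income.
η = (dQ/dM)·(M/Q) = 0.00180374 × (26118/299.127) = 0.157.
Since 0 < η < 1, the good is a necessity.

0.157 (necessity)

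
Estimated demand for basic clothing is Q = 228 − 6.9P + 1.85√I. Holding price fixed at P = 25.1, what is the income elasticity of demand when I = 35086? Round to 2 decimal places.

At P = 25.1, I = 35086: Q = 401.338.
Holding P constant, ∂Q/∂I = 1.85/(2√I) = 0.00493827.
η_I = (∂Q/∂I)·(I/Q) = 0.00493827 × (35086/401.338) = 0.43.

0.43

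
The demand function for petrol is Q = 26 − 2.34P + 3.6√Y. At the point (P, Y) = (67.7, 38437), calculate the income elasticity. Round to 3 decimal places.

At P = 67.7, Y = 38437: Q = 573.375.
Holding P constant, ∂Q/∂Y = 3.6/(2√Y) = 0.00918116.
η_Y = (∂Q/∂Y)·(Y/Q) = 0.00918116 × (38437/573.375) = 0.615.

0.615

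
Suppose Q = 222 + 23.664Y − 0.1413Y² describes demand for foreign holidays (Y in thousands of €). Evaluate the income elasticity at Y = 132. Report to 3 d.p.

-2.037

At Y = 132: Q = 883.6368.
dQ/dY = 23.664 − 0.2826Y = -13.63920.
η = (dQ/dY)·(Y/Q) = -13.63920 × (132/883.6368) = -2.037.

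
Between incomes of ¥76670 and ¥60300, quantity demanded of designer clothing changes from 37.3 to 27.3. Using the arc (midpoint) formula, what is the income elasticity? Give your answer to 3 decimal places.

ΔQ = 27.3 − 37.3 = -10; midpoint Q̄ = (37.3 + 27.3)/2 = 32.3.
ΔI = 60300 − 76670 = -16370; midpoint Ī = (76670 + 60300)/2 = 68485.
η = (ΔQ/Q̄) ÷ (ΔI/Ī) = (-10/32.3) ÷ (-16370/68485) = 1.295.

1.295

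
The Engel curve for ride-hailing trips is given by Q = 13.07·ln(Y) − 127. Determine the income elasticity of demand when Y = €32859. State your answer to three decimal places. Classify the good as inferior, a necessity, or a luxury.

1.464 (luxury)

At Y = 32859: Q = 8.928.
dQ/dY = 13.07/Y = 0.00039776 at this income.
η = (dQ/dY)·(Y/Q) = 0.00039776 × (32859/8.928) = 1.464.
Since η > 1, the good is a luxury.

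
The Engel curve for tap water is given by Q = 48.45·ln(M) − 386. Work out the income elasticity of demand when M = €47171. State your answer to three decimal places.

0.358

At M = 47171: Q = 135.396.
dQ/dM = 48.45/M = 0.00102711 at this income.
η = (dQ/dM)·(M/Q) = 0.00102711 × (47171/135.396) = 0.358.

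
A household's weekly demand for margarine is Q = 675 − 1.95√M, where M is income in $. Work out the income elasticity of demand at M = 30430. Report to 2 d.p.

-0.51

At M = 30430: Q = 334.838.
dQ/dM = -1.95/(2√M) = -0.00558925 at this income.
η = (dQ/dM)·(M/Q) = -0.00558925 × (30430/334.838) = -0.51.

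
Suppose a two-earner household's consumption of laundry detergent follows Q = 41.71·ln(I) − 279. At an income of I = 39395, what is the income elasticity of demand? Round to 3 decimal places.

0.257

At I = 39395: Q = 162.350.
dQ/dI = 41.71/I = 0.00105876 at this income.
η = (dQ/dI)·(I/Q) = 0.00105876 × (39395/162.350) = 0.257.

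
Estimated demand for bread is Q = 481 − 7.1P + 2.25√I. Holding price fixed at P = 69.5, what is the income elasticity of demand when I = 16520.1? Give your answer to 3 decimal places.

0.522

At P = 69.5, I = 16520.1: Q = 276.744.
Holding P constant, ∂Q/∂I = 2.25/(2√I) = 0.00875278.
η_I = (∂Q/∂I)·(I/Q) = 0.00875278 × (16520.1/276.744) = 0.522.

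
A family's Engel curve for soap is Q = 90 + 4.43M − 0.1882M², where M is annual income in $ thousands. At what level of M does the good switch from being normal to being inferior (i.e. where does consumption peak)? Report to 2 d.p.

11.77

dQ/dM = 4.43 − 0.3764M.
The good is inferior where dQ/dM < 0. Setting dQ/dM = 0 gives M = 4.43 / 0.3764 = 11.77.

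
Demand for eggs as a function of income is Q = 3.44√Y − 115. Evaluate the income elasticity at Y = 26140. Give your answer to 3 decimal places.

0.630

At Y = 26140: Q = 441.175.
dQ/dY = 3.44/(2√Y) = 0.0106384 at this income.
η = (dQ/dY)·(Y/Q) = 0.0106384 × (26140/441.175) = 0.630.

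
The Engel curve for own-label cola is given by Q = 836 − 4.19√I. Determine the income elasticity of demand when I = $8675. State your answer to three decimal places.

At I = 8675: Q = 445.745.
dQ/dI = -4.19/(2√I) = -0.0224931 at this income.
η = (dQ/dI)·(I/Q) = -0.0224931 × (8675/445.745) = -0.438.

-0.438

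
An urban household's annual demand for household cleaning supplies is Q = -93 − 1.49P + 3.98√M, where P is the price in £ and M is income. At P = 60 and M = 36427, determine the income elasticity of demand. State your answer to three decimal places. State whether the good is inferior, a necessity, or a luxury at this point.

At P = 60, M = 36427: Q = 577.217.
Holding P constant, ∂Q/∂M = 3.98/(2√M) = 0.0104266.
η_M = (∂Q/∂M)·(M/Q) = 0.0104266 × (36427/577.217) = 0.658.
Since 0 < η < 1, this is a necessity.

0.658 (necessity)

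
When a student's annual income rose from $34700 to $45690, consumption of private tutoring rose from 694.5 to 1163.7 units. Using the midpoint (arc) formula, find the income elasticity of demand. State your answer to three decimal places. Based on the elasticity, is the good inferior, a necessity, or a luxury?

1.847 (luxury)

ΔQ = 1163.7 − 694.5 = 469.2; midpoint Q̄ = (694.5 + 1163.7)/2 = 929.1.
ΔI = 45690 − 34700 = 10990; midpoint Ī = (34700 + 45690)/2 = 40195.
η = (ΔQ/Q̄) ÷ (ΔI/Ī) = (469.2/929.1) ÷ (10990/40195) = 1.847.
η > 1 ⇒ luxury.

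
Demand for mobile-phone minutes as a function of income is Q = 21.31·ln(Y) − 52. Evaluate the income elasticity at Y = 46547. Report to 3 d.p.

0.120

At Y = 46547: Q = 177.045.
dQ/dY = 21.31/Y = 0.000457817 at this income.
η = (dQ/dY)·(Y/Q) = 0.000457817 × (46547/177.045) = 0.120.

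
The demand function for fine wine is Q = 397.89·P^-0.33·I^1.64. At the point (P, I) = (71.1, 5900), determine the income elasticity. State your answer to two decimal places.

For a multiplicative demand Q = A·P^α·I^β, the income elasticity is β everywhere.
Here β = 1.64, so η = 1.64.

1.64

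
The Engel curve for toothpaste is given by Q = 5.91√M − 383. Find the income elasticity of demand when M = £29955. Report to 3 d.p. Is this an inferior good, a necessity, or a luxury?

0.799 (necessity)

At M = 29955: Q = 639.874.
dQ/dM = 5.91/(2√M) = 0.0170735 at this income.
η = (dQ/dM)·(M/Q) = 0.0170735 × (29955/639.874) = 0.799.
Since 0 < η < 1, the good is a necessity.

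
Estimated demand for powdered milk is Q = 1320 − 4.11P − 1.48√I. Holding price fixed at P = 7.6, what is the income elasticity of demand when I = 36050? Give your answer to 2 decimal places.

-0.14

At P = 7.6, I = 36050: Q = 1007.759.
Holding P constant, ∂Q/∂I = -1.48/(2√I) = -0.00389744.
η_I = (∂Q/∂I)·(I/Q) = -0.00389744 × (36050/1007.759) = -0.14.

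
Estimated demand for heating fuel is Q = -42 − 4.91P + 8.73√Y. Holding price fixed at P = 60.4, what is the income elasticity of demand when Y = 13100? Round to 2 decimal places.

0.76

At P = 60.4, Y = 13100: Q = 660.630.
Holding P constant, ∂Q/∂Y = 8.73/(2√Y) = 0.0381372.
η_Y = (∂Q/∂Y)·(Y/Q) = 0.0381372 × (13100/660.630) = 0.76.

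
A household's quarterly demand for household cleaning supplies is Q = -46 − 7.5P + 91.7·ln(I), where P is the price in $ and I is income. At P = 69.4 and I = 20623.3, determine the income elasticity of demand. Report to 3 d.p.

0.266

At P = 69.4, I = 20623.3: Q = 344.464.
Holding P constant, ∂Q/∂I = 91.7/I = 0.00444643.
η_I = (∂Q/∂I)·(I/Q) = 0.00444643 × (20623.3/344.464) = 0.266.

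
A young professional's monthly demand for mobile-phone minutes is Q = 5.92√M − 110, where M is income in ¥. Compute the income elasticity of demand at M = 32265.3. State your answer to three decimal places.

At M = 32265.3: Q = 953.383.
dQ/dM = 5.92/(2√M) = 0.0164787 at this income.
η = (dQ/dM)·(M/Q) = 0.0164787 × (32265.3/953.383) = 0.558.

0.558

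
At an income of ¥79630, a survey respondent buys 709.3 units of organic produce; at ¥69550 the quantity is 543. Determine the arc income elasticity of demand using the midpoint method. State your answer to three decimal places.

ΔQ = 543 − 709.3 = -166.3; midpoint Q̄ = (709.3 + 543)/2 = 626.15.
ΔI = 69550 − 79630 = -10080; midpoint Ī = (79630 + 69550)/2 = 74590.
η = (ΔQ/Q̄) ÷ (ΔI/Ī) = (-166.3/626.15) ÷ (-10080/74590) = 1.965.

1.965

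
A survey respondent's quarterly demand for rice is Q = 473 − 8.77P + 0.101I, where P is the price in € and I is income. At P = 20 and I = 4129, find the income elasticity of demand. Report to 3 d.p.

0.584

At P = 20, I = 4129: Q = 714.629.
Holding P constant, ∂Q/∂I = 0.101.
η_I = (∂Q/∂I)·(I/Q) = 0.101 × (4129/714.629) = 0.584.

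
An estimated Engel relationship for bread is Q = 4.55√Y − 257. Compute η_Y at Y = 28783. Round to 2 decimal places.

0.75

At Y = 28783: Q = 514.933.
dQ/dY = 4.55/(2√Y) = 0.0134095 at this income.
η = (dQ/dY)·(Y/Q) = 0.0134095 × (28783/514.933) = 0.75.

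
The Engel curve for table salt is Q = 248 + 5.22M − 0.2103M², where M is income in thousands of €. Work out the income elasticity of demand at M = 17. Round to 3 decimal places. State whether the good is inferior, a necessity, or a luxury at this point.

At M = 17: Q = 275.9633.
dQ/dM = 5.22 − 0.4206M = -1.93020.
η = (dQ/dM)·(M/Q) = -1.93020 × (17/275.9633) = -0.119.
η < 0 ⇒ inferior good.

-0.119 (inferior good)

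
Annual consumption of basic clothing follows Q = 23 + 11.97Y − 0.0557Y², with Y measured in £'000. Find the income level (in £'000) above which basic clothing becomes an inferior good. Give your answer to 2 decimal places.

107.45

dQ/dY = 11.97 − 0.1114Y.
The good is inferior where dQ/dY < 0. Setting dQ/dY = 0 gives Y = 11.97 / 0.1114 = 107.45.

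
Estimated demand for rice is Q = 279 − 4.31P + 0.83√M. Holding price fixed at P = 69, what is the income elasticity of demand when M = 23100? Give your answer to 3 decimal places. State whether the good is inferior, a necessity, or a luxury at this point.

0.585 (necessity)

At P = 69, M = 23100: Q = 107.759.
Holding P constant, ∂Q/∂M = 0.83/(2√M) = 0.0027305.
η_M = (∂Q/∂M)·(M/Q) = 0.0027305 × (23100/107.759) = 0.585.
Since 0 < η < 1, this is a necessity.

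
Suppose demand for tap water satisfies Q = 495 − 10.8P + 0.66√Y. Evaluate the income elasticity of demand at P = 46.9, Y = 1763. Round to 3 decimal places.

0.856

At P = 46.9, Y = 1763: Q = 16.192.
Holding P constant, ∂Q/∂Y = 0.66/(2√Y) = 0.00785937.
η_Y = (∂Q/∂Y)·(Y/Q) = 0.00785937 × (1763/16.192) = 0.856.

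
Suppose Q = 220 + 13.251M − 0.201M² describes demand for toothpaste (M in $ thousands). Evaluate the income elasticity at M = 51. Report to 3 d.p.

At M = 51: Q = 373.0000.
dQ/dM = 13.251 − 0.402M = -7.25100.
η = (dQ/dM)·(M/Q) = -7.25100 × (51/373.0000) = -0.991.

-0.991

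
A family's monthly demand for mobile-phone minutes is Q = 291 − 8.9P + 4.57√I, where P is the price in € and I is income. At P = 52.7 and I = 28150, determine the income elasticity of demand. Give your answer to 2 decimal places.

0.65

At P = 52.7, I = 28150: Q = 588.723.
Holding P constant, ∂Q/∂I = 4.57/(2√I) = 0.0136191.
η_I = (∂Q/∂I)·(I/Q) = 0.0136191 × (28150/588.723) = 0.65.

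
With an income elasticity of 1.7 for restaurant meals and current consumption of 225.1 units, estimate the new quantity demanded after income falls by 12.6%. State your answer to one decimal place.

176.9

%ΔQ ≈ η × %ΔI = 1.7 × (-12.6%) = -21.42%.
New Q ≈ 225.1 × (1 − 0.2142) = 176.9.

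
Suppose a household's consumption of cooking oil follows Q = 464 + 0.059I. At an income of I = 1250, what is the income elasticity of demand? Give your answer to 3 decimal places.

0.137

At I = 1250: Q = 537.750.
dQ/dI = 0.059.
η = (dQ/dI)·(I/Q) = 0.059 × (1250/537.750) = 0.137.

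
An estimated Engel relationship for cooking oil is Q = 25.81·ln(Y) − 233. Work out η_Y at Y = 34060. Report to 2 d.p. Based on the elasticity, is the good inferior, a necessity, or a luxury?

0.71 (necessity)

At Y = 34060: Q = 36.350.
dQ/dY = 25.81/Y = 0.00075778 at this income.
η = (dQ/dY)·(Y/Q) = 0.00075778 × (34060/36.350) = 0.71.
Since 0 < η < 1, the good is a necessity.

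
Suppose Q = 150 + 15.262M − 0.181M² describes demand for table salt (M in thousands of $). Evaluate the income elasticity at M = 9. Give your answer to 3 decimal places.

At M = 9: Q = 272.6970.
dQ/dM = 15.262 − 0.362M = 12.00400.
η = (dQ/dM)·(M/Q) = 12.00400 × (9/272.6970) = 0.396.

0.396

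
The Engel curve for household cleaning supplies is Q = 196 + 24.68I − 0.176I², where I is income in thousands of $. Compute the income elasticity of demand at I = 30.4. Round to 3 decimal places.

0.542

At I = 30.4: Q = 783.6198.
dQ/dI = 24.68 − 0.352I = 13.97920.
η = (dQ/dI)·(I/Q) = 13.97920 × (30.4/783.6198) = 0.542.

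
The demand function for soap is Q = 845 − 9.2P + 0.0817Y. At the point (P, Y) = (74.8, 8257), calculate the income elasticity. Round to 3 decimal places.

At P = 74.8, Y = 8257: Q = 831.437.
Holding P constant, ∂Q/∂Y = 0.0817.
η_Y = (∂Q/∂Y)·(Y/Q) = 0.0817 × (8257/831.437) = 0.811.

0.811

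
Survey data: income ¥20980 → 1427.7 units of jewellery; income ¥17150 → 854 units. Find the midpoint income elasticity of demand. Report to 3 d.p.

2.503

ΔQ = 854 − 1427.7 = -573.7; midpoint Q̄ = (1427.7 + 854)/2 = 1140.85.
ΔI = 17150 − 20980 = -3830; midpoint Ī = (20980 + 17150)/2 = 19065.
η = (ΔQ/Q̄) ÷ (ΔI/Ī) = (-573.7/1140.85) ÷ (-3830/19065) = 2.503.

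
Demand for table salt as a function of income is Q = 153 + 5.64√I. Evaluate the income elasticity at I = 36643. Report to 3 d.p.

0.438

At I = 36643: Q = 1232.629.
dQ/dI = 5.64/(2√I) = 0.0147317 at this income.
η = (dQ/dI)·(I/Q) = 0.0147317 × (36643/1232.629) = 0.438.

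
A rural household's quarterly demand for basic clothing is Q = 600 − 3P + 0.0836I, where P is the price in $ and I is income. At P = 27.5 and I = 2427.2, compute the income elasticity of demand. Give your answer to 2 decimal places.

0.28

At P = 27.5, I = 2427.2: Q = 720.414.
Holding P constant, ∂Q/∂I = 0.0836.
η_I = (∂Q/∂I)·(I/Q) = 0.0836 × (2427.2/720.414) = 0.28.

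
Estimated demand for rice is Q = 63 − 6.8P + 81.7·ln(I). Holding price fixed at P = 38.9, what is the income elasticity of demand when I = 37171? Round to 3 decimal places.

At P = 38.9, I = 37171: Q = 658.232.
Holding P constant, ∂Q/∂I = 81.7/I = 0.00219795.
η_I = (∂Q/∂I)·(I/Q) = 0.00219795 × (37171/658.232) = 0.124.

0.124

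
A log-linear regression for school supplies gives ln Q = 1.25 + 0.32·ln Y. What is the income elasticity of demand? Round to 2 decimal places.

0.32

In a log-linear demand, the coefficient on ln Y is the income elasticity.
So η = 0.32.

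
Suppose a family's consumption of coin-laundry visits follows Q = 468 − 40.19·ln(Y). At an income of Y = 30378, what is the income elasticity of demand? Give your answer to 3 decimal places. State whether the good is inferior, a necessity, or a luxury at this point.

At Y = 30378: Q = 53.180.
dQ/dY = -40.19/Y = -0.001323 at this income.
η = (dQ/dY)·(Y/Q) = -0.001323 × (30378/53.180) = -0.756.
Since η < 0, the good is an inferior good.

-0.756 (inferior good)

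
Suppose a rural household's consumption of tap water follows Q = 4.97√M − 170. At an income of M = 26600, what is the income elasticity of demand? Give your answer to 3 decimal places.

0.633

At M = 26600: Q = 640.582.
dQ/dM = 4.97/(2√M) = 0.0152365 at this income.
η = (dQ/dM)·(M/Q) = 0.0152365 × (26600/640.582) = 0.633.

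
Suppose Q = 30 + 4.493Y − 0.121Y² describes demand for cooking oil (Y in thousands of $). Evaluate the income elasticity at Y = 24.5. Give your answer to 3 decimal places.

At Y = 24.5: Q = 67.4483.
dQ/dY = 4.493 − 0.242Y = -1.43600.
η = (dQ/dY)·(Y/Q) = -1.43600 × (24.5/67.4483) = -0.522.

-0.522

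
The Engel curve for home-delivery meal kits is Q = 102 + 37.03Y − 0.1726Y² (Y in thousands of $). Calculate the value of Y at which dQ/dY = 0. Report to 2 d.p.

107.27

dQ/dY = 37.03 − 0.3452Y.
The good is inferior where dQ/dY < 0. Setting dQ/dY = 0 gives Y = 37.03 / 0.3452 = 107.27.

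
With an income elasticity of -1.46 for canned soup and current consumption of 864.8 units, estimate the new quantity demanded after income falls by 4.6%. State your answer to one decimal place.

%ΔQ ≈ η × %ΔI = -1.46 × (-4.6%) = 6.716%.
New Q ≈ 864.8 × (1 + 0.06716) = 922.9.

922.9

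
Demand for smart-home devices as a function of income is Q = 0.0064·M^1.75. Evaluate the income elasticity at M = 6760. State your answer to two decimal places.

For Q = A·M^β the income elasticity is constant and equal to β.
Here β = 1.75, so η = 1.75.

1.75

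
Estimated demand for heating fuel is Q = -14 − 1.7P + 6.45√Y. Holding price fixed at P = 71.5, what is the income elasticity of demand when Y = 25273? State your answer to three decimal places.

At P = 71.5, Y = 25273: Q = 889.838.
Holding P constant, ∂Q/∂Y = 6.45/(2√Y) = 0.0202862.
η_Y = (∂Q/∂Y)·(Y/Q) = 0.0202862 × (25273/889.838) = 0.576.

0.576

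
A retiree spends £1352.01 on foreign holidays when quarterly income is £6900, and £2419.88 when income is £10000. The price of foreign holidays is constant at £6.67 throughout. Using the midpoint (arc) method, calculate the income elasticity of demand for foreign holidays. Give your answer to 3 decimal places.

With a constant price, Q₁ = 1352.01/6.67 = 202.700 and Q₂ = 2419.88/6.67 = 362.801 (equivalently, work directly with expenditure since P cancels).
Midpoint %ΔQ = (2419.88 − 1352.01)/1885.95 = 0.56623; midpoint %ΔI = (10000 − 6900)/8450 = 0.36686.
η = 0.56623 / 0.36686 = 1.543.

1.543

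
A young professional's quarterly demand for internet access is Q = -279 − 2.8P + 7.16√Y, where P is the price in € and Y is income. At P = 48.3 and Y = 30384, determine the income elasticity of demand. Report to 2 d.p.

0.75

At P = 48.3, Y = 30384: Q = 833.820.
Holding P constant, ∂Q/∂Y = 7.16/(2√Y) = 0.0205381.
η_Y = (∂Q/∂Y)·(Y/Q) = 0.0205381 × (30384/833.820) = 0.75.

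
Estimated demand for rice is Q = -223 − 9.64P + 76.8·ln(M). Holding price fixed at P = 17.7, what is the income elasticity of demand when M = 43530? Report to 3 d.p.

At P = 17.7, M = 43530: Q = 426.689.
Holding P constant, ∂Q/∂M = 76.8/M = 0.0017643.
η_M = (∂Q/∂M)·(M/Q) = 0.0017643 × (43530/426.689) = 0.180.

0.180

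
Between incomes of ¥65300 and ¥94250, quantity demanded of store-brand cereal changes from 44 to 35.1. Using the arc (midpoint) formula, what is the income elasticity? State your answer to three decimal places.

ΔQ = 35.1 − 44 = -8.9; midpoint Q̄ = (44 + 35.1)/2 = 39.55.
ΔI = 94250 − 65300 = 28950; midpoint Ī = (65300 + 94250)/2 = 79775.
η = (ΔQ/Q̄) ÷ (ΔI/Ī) = (-8.9/39.55) ÷ (28950/79775) = -0.620.

-0.620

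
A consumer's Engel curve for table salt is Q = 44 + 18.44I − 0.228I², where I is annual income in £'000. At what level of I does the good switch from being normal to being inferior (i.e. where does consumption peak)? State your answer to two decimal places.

40.44

dQ/dI = 18.44 − 0.456I.
The good is inferior where dQ/dI < 0. Setting dQ/dI = 0 gives I = 18.44 / 0.456 = 40.44.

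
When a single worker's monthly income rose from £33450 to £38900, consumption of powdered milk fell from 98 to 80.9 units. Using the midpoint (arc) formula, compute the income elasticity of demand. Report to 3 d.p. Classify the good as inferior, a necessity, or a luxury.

ΔQ = 80.9 − 98 = -17.1; midpoint Q̄ = (98 + 80.9)/2 = 89.45.
ΔI = 38900 − 33450 = 5450; midpoint Ī = (33450 + 38900)/2 = 36175.
η = (ΔQ/Q̄) ÷ (ΔI/Ī) = (-17.1/89.45) ÷ (5450/36175) = -1.269.
η < 0 ⇒ inferior good.

-1.269 (inferior good)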